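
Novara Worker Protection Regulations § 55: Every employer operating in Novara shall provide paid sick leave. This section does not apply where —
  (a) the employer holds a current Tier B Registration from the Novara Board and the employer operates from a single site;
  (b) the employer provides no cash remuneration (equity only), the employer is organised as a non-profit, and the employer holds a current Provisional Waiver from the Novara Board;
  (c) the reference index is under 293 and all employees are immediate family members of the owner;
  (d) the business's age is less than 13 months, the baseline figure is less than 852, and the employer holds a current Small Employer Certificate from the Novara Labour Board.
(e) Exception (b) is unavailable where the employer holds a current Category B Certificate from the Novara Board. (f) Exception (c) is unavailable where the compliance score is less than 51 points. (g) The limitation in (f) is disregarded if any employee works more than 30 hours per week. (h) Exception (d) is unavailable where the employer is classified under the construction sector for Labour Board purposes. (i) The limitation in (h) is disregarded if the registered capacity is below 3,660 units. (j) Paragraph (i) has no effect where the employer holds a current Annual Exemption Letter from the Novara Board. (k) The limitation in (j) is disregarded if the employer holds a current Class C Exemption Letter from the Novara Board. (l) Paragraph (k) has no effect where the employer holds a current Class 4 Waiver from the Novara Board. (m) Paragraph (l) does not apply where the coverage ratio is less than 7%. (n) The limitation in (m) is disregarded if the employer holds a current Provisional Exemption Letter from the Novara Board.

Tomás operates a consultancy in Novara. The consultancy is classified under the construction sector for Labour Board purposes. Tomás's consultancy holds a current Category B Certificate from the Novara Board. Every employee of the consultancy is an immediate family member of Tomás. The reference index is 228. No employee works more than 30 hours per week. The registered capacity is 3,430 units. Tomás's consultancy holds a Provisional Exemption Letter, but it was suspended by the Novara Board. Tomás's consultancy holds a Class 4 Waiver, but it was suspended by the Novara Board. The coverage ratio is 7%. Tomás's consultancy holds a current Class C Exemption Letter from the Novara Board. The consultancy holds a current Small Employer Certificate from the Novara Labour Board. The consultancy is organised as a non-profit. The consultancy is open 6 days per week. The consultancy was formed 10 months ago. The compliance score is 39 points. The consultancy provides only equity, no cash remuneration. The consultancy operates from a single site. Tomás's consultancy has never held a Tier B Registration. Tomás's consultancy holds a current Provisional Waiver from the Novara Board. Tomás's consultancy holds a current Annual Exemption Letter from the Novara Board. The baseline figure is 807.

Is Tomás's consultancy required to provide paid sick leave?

Exception (a) requires that the employer holds a current Tier B Registration from the Novara Board; but the Tier B Registration is not current, so (a) is unavailable.
Exception (b)'s conditions are all satisfied: remuneration is equity-only; the employer is a non-profit; a current Provisional Waiver is held. Turning to paragraph (e): (e) operates against (b): a current Category B Certificate is held. So (b) is unavailable.
All of (c)'s requirements are met (the reference index is 228, under the 293 limit; every employee is an immediate family member). Turning to paragraphs (f)–(g): (f) applies — the compliance score is 39 points, less than the 51 points limit. (g), which would lift (f), is inapplicable — no employee exceeds 30 hours/week. So (c) is unavailable.
All of (d)'s requirements are met (the business's age is 10 months, less than the 13 months limit; the baseline figure is 807, less than the 852 limit; a current Small Employer Certificate is held). Applying paragraphs (h)–(n): (h) would limit (d) — the consultancy is classified under the construction sector — but (i) sets (h) aside: (i) operates against (h): the registered capacity is 3,430 units, below the 3,660 units limit. (j) would limit (i) — a current Annual Exemption Letter is held — but (k) sets (j) aside: (k) operates against (j): a current Class C Exemption Letter is held. (l), which would lift (k), does not operate here — no current Class 4 Waiver is held. Exception (d) stands.

No — exception (d) applies; Tomás's consultancy is not required to provide paid sick leave.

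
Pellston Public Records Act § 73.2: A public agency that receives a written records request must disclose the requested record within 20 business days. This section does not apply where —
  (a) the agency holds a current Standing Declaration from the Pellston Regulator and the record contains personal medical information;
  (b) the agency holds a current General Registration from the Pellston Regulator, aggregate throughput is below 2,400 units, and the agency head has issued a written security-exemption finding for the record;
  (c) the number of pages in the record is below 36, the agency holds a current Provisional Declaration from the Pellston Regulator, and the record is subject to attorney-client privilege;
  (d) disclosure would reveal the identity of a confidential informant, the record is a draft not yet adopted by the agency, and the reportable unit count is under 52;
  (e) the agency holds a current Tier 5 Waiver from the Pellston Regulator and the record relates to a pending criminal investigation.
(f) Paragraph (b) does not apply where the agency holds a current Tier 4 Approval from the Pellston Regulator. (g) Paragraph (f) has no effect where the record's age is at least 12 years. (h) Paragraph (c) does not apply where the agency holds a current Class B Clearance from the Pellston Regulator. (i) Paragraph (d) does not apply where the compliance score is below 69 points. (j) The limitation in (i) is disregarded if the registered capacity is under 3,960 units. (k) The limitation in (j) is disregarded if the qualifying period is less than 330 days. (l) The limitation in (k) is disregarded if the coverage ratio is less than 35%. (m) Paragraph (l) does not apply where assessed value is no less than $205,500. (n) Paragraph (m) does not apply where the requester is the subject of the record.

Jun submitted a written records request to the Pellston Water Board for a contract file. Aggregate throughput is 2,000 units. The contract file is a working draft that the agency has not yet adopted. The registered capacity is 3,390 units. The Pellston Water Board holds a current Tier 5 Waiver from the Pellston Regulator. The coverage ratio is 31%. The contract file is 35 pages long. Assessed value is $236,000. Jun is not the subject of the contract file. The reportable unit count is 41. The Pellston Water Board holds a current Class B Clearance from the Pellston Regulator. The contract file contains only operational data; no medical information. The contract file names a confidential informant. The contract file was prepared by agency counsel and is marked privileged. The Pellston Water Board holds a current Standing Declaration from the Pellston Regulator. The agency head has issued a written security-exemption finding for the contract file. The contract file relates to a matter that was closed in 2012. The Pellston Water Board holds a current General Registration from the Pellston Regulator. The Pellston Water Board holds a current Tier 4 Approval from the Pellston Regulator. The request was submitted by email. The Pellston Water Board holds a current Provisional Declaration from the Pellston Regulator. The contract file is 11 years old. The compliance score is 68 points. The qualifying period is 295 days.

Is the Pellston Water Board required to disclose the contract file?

Exception (a) does not apply: the contract file contains only operational data.
All of (b)'s requirements are met (a current General Registration is held; aggregate throughput is 2,000 units, below the 2,400 units limit; a written security-exemption finding has been issued). Turning to paragraphs (f)–(g): (f) is engaged — a current Tier 4 Approval is held. (g) is not engaged (the record's age is 11 years, short of 12 years), so (f) stands. (b) is therefore removed.
Exception (c) is satisfied on its face — the number of pages in the record is 35, below the 36 limit; a current Provisional Declaration is held; the contract file is privileged. But applying paragraph (h): (h) applies — a current Class B Clearance is held. (c) is therefore removed.
All of (d)'s requirements are met (the contract file names a confidential informant; the contract file is an unadopted draft; the reportable unit count is 41, under the 52 limit). But: (i) operates against (d): the compliance score is 68 points, below the 69 points limit. (j) operates (the registered capacity is 3,390 units, under the 3,960 units limit), but yields to (k): (k) is engaged — the qualifying period is 295 days, less than the 330 days limit. (l) applies (the coverage ratio is 31%, less than the 35% limit), but is overridden by (m): (m) operates against (l): assessed value is $236,000, meeting the $205,500 threshold. (n) is not triggered (Jun is not the subject of the contract file), so (m) stands. (d) is therefore removed.
Exception (e) fails — the contract file relates to a closed matter.
No exception displaces § 73.2.

Yes — the Pellston Water Board must disclose the contract file.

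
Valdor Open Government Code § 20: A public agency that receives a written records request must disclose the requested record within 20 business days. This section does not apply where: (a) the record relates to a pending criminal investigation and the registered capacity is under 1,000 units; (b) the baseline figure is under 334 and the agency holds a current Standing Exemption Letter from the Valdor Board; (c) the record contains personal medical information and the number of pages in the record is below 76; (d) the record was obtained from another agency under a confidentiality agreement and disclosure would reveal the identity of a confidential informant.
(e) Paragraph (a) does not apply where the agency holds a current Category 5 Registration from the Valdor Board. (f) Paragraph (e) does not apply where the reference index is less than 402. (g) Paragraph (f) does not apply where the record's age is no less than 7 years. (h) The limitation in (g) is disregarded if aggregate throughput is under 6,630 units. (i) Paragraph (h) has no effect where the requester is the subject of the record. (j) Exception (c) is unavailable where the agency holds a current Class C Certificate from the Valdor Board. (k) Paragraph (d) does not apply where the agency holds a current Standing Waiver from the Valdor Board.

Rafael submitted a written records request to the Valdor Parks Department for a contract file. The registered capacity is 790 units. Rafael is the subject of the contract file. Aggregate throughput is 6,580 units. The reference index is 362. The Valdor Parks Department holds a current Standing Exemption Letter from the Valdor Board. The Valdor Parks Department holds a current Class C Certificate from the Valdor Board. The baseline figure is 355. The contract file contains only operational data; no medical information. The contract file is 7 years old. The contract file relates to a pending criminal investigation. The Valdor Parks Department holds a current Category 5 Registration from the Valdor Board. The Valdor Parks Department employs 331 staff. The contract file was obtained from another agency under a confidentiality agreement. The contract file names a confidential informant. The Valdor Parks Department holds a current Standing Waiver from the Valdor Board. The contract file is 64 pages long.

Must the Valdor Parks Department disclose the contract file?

Yes — the Valdor Parks Department must disclose the contract file.

All of (a)'s requirements are met (the contract file relates to a pending investigation; the registered capacity is 790 units, under the 1,000 units limit). But applying paragraphs (e)–(i): (e) operates against (a): a current Category 5 Registration is held. (f) operates (the reference index is 362, less than the 402 limit), but is itself disapplied by (g): (g) operates against (f): the record's age is 7 years, meeting the 7 years threshold. (h) is engaged (aggregate throughput is 6,580 units, under the 6,630 units limit), but is set aside by (i): (i) operates — Rafael is the subject of the contract file. Exception (a) does not apply.
Exception (b) requires that the baseline figure is under 334; but the baseline figure is 355, not under 334, so (b) is unavailable.
Exception (c) fails — the contract file contains only operational data.
Exception (d): the contract file was obtained under a confidentiality agreement; the contract file names a confidential informant — every condition holds. However, paragraph (k) must be considered: (k) applies — a current Standing Waiver is held. (d) is therefore removed.
No exception applies. The general rule governs.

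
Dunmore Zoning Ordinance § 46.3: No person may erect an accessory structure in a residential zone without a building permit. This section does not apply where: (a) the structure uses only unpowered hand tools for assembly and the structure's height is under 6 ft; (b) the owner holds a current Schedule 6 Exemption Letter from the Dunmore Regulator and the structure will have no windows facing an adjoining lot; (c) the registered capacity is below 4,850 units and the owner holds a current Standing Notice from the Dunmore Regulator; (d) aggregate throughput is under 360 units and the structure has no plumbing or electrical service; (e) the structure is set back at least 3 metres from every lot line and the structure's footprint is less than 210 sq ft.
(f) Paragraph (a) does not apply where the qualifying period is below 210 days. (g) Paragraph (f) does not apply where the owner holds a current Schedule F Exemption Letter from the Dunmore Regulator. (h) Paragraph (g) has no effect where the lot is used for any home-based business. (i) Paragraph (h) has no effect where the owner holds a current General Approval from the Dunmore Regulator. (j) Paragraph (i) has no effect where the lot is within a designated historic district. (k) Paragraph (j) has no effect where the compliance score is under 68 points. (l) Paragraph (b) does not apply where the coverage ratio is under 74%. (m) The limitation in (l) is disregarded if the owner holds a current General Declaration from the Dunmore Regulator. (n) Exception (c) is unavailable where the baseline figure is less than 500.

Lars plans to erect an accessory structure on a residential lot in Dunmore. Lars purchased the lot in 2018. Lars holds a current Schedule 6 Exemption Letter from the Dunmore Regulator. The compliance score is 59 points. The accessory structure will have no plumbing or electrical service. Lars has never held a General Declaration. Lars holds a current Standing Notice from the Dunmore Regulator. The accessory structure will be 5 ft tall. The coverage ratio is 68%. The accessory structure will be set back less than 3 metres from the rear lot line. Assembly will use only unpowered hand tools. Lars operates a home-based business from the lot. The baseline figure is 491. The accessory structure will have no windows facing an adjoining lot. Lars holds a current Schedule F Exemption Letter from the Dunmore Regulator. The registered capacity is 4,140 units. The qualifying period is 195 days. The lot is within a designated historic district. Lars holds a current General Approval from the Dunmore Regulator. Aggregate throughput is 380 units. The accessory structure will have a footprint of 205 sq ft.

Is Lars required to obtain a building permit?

Exception (a) is satisfied on its face — assembly uses only hand tools; the structure's height is 5 ft, under the 6 ft limit. Considering the limiting provisions: (f) would limit (a) — the qualifying period is 195 days, below the 210 days limit — but (g) sets (f) aside: (g) operates against (f): a current Schedule F Exemption Letter is held. (h) would limit (g) — a home-based business operates on the lot — but (i) sets (h) aside: (i) is engaged — a current General Approval is held. (j) is engaged (the lot is in a historic district), but yields to (k): (k) operates — the compliance score is 59 points, under the 68 points limit. (a) remains available.
Exception (b): a current Schedule 6 Exemption Letter is held; no windows face an adjoining lot — every condition holds. However, paragraphs (l)–(m) must be considered: (l) operates — the coverage ratio is 68%, under the 74% limit. (m), which would lift (l), is inapplicable — no current General Declaration is held. Exception (b) does not apply.
All of (c)'s requirements are met (the registered capacity is 4,140 units, below the 4,850 units limit; a current Standing Notice is held). But: (n) operates against (c): the baseline figure is 491, less than the 500 limit. Exception (c) does not apply.
Exception (d) fails — aggregate throughput is 380 units, not under 360 units.
Exception (e) does not apply: the rear setback is under 3 m.

No — exception (a) applies; Lars does not need a building permit.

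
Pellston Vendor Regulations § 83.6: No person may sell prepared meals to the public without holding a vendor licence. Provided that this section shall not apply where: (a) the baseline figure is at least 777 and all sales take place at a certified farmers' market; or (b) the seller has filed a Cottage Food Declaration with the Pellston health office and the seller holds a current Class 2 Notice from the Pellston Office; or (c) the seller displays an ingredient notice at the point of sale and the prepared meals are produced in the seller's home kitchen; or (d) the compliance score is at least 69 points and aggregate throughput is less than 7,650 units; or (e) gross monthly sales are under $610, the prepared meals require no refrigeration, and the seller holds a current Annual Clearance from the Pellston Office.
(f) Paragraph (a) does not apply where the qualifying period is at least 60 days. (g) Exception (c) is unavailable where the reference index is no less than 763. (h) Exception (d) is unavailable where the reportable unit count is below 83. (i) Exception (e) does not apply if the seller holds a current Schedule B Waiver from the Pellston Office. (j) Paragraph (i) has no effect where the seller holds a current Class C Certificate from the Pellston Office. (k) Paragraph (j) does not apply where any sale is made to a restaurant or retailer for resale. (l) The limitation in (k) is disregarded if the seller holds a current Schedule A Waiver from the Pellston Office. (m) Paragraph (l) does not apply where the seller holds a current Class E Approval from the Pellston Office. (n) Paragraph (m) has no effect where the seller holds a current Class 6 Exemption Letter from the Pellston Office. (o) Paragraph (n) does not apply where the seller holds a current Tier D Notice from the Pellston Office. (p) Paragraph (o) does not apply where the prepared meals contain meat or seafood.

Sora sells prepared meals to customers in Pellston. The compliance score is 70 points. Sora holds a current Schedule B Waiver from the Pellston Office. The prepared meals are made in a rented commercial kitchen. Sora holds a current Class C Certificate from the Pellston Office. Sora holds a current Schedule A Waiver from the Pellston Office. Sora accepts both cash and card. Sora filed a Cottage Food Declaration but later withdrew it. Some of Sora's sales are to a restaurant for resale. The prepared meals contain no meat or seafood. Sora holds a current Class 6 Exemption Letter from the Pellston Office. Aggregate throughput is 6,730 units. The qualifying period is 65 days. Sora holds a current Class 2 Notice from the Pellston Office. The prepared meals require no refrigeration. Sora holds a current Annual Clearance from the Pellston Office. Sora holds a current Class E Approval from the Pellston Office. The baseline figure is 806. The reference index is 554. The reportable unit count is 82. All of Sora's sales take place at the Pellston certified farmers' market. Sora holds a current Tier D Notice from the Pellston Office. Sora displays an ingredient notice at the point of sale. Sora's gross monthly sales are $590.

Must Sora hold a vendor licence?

Yes — Sora must hold a vendor licence.

Exception (a)'s conditions are all satisfied: the baseline figure is 806, meeting the 777 threshold; all sales are at a certified farmers' market. But applying paragraph (f): (f) operates against (a): the qualifying period is 65 days, meeting the 60 days threshold. Exception (a) does not apply.
Exception (b) requires that the seller has filed a Cottage Food Declaration with the Pellston health office; but the Cottage Food Declaration was withdrawn, so (b) is unavailable.
Exception (c) requires that the prepared meals are produced in the seller's home kitchen; but the prepared meals are made in a commercial kitchen, not a home kitchen, so (c) is unavailable.
All of (d)'s requirements are met (the compliance score is 70 points, meeting the 69 points threshold; aggregate throughput is 6,730 units, less than the 7,650 units limit). But applying paragraph (h): (h) is triggered — the reportable unit count is 82, below the 83 limit. So (d) is unavailable.
All of (e)'s requirements are met (gross monthly sales are $590, under the $610 limit; the prepared meals are shelf-stable; a current Annual Clearance is held). However, paragraphs (i)–(p) must be considered: (i) is engaged — a current Schedule B Waiver is held. (j) is engaged (a current Class C Certificate is held), but is displaced by (k): (k) operates against (j): some sales are to a restaurant for resale. (l) would limit (k) — a current Schedule A Waiver is held — but (m) sets (l) aside: (m) operates against (l): a current Class E Approval is held. (n) operates (a current Class 6 Exemption Letter is held), but is itself disapplied by (o): (o) operates against (n): a current Tier D Notice is held. (p), which would lift (o), does not operate here — the prepared meals contain no meat or seafood. So (e) is unavailable.
None of the exceptions is available; § 83.6 applies in full.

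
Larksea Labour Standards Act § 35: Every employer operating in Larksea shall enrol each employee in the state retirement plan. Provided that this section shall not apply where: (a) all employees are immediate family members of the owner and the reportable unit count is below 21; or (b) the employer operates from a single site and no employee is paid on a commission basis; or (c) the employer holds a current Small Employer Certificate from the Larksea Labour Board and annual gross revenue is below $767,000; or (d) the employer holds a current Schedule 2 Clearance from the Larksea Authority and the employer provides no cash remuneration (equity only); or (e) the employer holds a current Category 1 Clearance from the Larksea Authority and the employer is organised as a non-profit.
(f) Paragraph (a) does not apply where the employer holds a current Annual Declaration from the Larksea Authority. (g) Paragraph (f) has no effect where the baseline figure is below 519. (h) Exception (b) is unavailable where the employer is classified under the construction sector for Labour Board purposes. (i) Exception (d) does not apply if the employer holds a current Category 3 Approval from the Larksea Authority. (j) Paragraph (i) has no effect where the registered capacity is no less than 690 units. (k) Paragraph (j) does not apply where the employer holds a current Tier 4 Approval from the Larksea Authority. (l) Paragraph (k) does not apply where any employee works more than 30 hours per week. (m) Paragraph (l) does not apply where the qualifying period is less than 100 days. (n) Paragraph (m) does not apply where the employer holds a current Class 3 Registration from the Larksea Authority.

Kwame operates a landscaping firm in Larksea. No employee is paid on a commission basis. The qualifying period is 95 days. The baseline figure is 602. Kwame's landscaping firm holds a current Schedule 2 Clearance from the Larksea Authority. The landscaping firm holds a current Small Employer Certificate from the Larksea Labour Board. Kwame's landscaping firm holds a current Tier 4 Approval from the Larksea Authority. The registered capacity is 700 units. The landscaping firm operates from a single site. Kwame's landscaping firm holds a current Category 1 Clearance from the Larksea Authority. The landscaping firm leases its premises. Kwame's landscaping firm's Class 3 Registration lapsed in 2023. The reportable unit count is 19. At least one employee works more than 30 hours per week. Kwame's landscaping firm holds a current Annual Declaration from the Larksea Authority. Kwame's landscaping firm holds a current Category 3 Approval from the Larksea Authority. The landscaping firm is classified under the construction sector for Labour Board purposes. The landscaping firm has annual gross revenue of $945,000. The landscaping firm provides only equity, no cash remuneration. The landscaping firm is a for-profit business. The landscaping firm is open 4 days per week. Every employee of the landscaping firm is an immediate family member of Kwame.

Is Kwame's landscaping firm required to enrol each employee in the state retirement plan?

All of (a)'s requirements are met (every employee is an immediate family member; the reportable unit count is 19, below the 21 limit). Turning to paragraphs (f)–(g): (f) applies — a current Annual Declaration is held. (g) is not triggered (the baseline figure is 602, not below 519), so (f) stands. So (a) is unavailable.
All of (b)'s requirements are met (the employer operates from a single site; no employee is paid on commission). But applying paragraph (h): (h) operates — the landscaping firm is classified under the construction sector. Exception (b) does not apply.
Exception (c) fails — annual gross revenue is $945,000, not below $767,000.
Exception (d) is satisfied on its face — a current Schedule 2 Clearance is held; remuneration is equity-only. But applying paragraphs (i)–(n): (i) operates against (d): a current Category 3 Approval is held. (j) applies (the registered capacity is 700 units, meeting the 690 units threshold), but is displaced by (k): (k) operates against (j): a current Tier 4 Approval is held. (l) would limit (k) — at least one employee exceeds 30 hours/week — but (m) sets (l) aside: (m) operates against (l): the qualifying period is 95 days, less than the 100 days limit. (n) does not operate here (there is no Class 3 Registration in force), so (m) stands. So (d) is unavailable.
Exception (e) requires that the employer is organised as a non-profit; but the employer is for-profit, so (e) is unavailable.
No exception displaces § 35.

Yes — Kwame's landscaping firm must enrol each employee in the state retirement plan.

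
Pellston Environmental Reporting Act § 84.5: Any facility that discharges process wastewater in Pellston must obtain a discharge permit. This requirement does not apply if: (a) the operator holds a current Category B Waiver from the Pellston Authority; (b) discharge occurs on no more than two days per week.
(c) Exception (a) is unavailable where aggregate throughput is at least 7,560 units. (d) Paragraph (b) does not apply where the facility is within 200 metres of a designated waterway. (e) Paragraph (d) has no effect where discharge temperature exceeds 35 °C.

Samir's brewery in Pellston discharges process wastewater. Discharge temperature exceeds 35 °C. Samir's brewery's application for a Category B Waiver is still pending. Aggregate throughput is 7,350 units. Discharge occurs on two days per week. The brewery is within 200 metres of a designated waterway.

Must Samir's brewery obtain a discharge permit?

Exception (a) fails — there is no Category B Waiver in force.
Exception (b)'s conditions are all satisfied: discharge occurs on no more than two days per week. As to paragraphs (d)–(e): (d) would limit (b) — the brewery is within 200 m of a designated waterway — but (e) sets (d) aside: (e) is engaged — discharge temperature exceeds 35 °C. (b) remains available.

No — exception (b) applies; Samir's brewery is not required to obtain a discharge permit.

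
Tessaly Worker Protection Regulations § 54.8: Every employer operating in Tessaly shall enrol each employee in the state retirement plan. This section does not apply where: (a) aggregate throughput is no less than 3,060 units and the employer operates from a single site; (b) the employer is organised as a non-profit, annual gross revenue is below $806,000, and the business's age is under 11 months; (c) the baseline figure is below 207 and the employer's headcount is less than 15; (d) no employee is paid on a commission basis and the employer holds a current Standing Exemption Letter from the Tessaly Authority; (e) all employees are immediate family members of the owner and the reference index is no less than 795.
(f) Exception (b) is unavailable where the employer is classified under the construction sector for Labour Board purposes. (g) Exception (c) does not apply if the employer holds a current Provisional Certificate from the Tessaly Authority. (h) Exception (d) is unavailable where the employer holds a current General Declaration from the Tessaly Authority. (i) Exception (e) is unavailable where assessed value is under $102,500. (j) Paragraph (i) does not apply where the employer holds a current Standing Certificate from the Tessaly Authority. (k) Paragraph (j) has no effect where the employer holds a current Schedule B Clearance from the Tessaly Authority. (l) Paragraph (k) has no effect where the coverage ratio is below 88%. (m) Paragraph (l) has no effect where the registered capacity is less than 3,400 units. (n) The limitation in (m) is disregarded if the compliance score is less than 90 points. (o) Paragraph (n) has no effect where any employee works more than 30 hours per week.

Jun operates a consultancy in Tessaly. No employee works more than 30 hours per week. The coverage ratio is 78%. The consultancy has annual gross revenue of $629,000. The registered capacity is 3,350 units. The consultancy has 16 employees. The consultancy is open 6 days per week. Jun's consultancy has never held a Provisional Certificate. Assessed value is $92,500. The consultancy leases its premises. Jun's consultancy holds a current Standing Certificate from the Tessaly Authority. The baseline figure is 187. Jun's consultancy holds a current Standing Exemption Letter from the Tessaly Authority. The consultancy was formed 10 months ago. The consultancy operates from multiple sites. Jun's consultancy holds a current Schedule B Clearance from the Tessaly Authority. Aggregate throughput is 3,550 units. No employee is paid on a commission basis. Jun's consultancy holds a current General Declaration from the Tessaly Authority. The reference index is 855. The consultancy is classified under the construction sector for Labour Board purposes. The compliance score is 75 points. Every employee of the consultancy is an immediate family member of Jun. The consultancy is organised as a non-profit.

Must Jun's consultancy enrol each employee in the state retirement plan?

No — exception (e) applies; Jun's consultancy is not required to enrol each employee in the state retirement plan.

Exception (a) requires that the employer operates from a single site; but the employer operates from multiple sites, so (a) is unavailable.
Exception (b)'s conditions are all satisfied: the employer is a non-profit; annual gross revenue is $629,000, below the $806,000 limit; the business's age is 10 months, under the 11 months limit. But applying paragraph (f): (f) operates against (b): the consultancy is classified under the construction sector. Exception (b) does not apply.
Exception (c) fails — the employer's headcount is 16, not less than 15.
Exception (d) is satisfied on its face — no employee is paid on commission; a current Standing Exemption Letter is held. But: (h) operates against (d): a current General Declaration is held. So (d) is unavailable.
Exception (e) is satisfied on its face — every employee is an immediate family member; the reference index is 855, meeting the 795 threshold. As to paragraphs (i)–(o): (i) would limit (e) — assessed value is $92,500, under the $102,500 limit — but (j) sets (i) aside: (j) is engaged — a current Standing Certificate is held. (k) would limit (j) — a current Schedule B Clearance is held — but (l) sets (k) aside: (l) operates against (k): the coverage ratio is 78%, below the 88% limit. (m) would limit (l) — the registered capacity is 3,350 units, less than the 3,400 units limit — but (n) sets (m) aside: (n) operates — the compliance score is 75 points, less than the 90 points limit. (o), which would lift (n), is not engaged — no employee exceeds 30 hours/week. Exception (e) stands.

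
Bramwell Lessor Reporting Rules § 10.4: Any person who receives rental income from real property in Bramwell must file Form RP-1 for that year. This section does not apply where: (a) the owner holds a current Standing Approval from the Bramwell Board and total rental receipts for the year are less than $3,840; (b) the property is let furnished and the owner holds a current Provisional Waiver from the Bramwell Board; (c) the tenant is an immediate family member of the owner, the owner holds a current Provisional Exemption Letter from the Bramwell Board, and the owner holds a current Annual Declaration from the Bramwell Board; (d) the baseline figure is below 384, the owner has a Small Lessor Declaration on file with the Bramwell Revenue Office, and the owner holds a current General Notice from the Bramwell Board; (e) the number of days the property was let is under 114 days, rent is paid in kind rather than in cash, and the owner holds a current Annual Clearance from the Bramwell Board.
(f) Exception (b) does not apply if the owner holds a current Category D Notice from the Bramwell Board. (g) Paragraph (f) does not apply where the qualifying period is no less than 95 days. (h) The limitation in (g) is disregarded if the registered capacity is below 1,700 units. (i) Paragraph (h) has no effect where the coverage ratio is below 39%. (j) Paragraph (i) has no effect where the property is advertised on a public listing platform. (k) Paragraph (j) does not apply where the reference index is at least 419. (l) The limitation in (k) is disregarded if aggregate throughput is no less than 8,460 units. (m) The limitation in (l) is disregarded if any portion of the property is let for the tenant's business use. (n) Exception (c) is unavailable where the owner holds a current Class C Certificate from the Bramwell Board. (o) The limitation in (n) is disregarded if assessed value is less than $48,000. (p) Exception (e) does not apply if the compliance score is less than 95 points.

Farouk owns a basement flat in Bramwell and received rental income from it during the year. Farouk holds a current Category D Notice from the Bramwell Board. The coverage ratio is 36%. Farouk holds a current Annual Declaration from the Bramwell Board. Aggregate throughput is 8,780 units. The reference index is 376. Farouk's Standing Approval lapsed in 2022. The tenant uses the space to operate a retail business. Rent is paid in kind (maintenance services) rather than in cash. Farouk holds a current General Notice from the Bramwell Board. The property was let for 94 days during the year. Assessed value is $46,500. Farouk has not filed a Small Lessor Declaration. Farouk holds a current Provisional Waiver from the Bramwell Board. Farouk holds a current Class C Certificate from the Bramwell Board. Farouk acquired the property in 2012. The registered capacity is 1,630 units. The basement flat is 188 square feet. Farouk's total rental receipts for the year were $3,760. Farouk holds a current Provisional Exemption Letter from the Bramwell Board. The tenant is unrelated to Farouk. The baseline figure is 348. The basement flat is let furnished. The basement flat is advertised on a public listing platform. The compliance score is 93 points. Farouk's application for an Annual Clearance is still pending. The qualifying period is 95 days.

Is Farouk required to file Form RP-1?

Yes — Farouk must file Form RP-1.

Exception (a) fails — there is no Standing Approval in force.
Exception (b) is satisfied on its face — the property is let furnished; a current Provisional Waiver is held. Turning to paragraphs (f)–(m): (f) operates against (b): a current Category D Notice is held. (g) is engaged (the qualifying period is 95 days, meeting the 95 days threshold), but yields to (h): (h) applies — the registered capacity is 1,630 units, below the 1,700 units limit. (i) is triggered (the coverage ratio is 36%, below the 39% limit), but is displaced by (j): (j) operates — the property is publicly advertised. (k) is not triggered (the reference index is 376, short of 419), so (j) stands. So (b) is unavailable.
Exception (c) does not apply: the tenant is unrelated to the owner.
Exception (d) requires that the owner has a Small Lessor Declaration on file with the Bramwell Revenue Office; but no Small Lessor Declaration is on file, so (d) is unavailable.
Exception (e) fails — there is no Annual Clearance in force.
None of the exceptions is available; § 10.4 applies in full.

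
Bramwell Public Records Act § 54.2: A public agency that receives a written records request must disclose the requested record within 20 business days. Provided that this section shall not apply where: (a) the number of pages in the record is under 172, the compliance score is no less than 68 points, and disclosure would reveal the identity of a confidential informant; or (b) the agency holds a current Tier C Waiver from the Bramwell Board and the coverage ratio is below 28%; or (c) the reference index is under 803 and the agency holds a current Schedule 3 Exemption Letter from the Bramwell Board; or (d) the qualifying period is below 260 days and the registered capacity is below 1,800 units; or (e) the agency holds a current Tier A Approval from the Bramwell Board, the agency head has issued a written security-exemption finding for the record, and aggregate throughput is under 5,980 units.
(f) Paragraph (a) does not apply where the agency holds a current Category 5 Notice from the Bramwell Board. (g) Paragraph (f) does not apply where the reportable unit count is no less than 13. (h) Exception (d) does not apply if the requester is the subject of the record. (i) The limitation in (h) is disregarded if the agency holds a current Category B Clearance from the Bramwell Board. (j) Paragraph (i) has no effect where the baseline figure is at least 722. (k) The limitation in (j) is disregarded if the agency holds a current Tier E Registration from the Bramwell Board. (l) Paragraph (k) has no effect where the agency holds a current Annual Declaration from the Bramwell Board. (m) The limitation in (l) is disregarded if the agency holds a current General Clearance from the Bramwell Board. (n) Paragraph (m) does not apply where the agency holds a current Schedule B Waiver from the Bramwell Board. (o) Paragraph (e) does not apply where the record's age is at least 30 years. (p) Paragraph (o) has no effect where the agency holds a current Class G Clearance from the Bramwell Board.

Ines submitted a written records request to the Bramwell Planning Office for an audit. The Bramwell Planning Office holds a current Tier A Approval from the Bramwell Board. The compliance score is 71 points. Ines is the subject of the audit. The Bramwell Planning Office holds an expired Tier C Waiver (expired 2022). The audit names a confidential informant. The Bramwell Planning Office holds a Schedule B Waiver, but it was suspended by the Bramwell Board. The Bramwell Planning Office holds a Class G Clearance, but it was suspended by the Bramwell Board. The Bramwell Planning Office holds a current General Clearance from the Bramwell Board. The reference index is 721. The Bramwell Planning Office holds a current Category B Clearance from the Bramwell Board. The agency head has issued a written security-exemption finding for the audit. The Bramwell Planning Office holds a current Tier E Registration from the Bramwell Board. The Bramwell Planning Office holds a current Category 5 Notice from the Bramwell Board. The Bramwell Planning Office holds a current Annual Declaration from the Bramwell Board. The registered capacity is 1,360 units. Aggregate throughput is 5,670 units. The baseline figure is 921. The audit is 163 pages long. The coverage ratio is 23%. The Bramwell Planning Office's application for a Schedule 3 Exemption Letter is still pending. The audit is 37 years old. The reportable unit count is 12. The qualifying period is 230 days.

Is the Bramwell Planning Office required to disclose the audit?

No — exception (d) applies; the Bramwell Planning Office is not required to disclose the audit.

Exception (a) is satisfied on its face — the number of pages in the record is 163, under the 172 limit; the compliance score is 71 points, meeting the 68 points threshold; the audit names a confidential informant. Turning to paragraphs (f)–(g): (f) applies — a current Category 5 Notice is held. (g) is not engaged (the reportable unit count is 12, short of 13), so (f) stands. So (a) is unavailable.
Exception (b) fails — the Tier C Waiver is not current.
Exception (c) fails — no current Schedule 3 Exemption Letter is held.
Exception (d)'s conditions are all satisfied: the qualifying period is 230 days, below the 260 days limit; the registered capacity is 1,360 units, below the 1,800 units limit. Applying paragraphs (h)–(n): (h) would limit (d) — Ines is the subject of the audit — but (i) sets (h) aside: (i) is engaged — a current Category B Clearance is held. (j) would limit (i) — the baseline figure is 921, meeting the 722 threshold — but (k) sets (j) aside: (k) operates against (j): a current Tier E Registration is held. (l) is engaged (a current Annual Declaration is held), but is set aside by (m): (m) applies — a current General Clearance is held. (n) is not triggered (there is no Schedule B Waiver in force), so (m) stands. Exception (d) stands.
Exception (e): a current Tier A Approval is held; a written security-exemption finding has been issued; aggregate throughput is 5,670 units, under the 5,980 units limit — every condition holds. But: (o) operates — the record's age is 37 years, meeting the 30 years threshold. (p), which would lift (o), is not triggered — the Class G Clearance is not current. So (e) is unavailable.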